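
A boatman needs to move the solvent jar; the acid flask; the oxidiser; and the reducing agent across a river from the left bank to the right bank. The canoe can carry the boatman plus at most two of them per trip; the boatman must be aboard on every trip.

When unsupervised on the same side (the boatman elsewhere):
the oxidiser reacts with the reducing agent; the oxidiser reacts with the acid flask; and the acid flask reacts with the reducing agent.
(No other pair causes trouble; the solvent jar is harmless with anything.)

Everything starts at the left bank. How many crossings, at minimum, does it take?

5

Counting alone: the boatman can take at most 2 across per trip to the right bank, so moving all 4 needs at least 2 loaded trips out, with a return between consecutive ones — at least 3 crossings.
The safety rule pushes this higher. Following every safe sequence of crossings, the most of the 4 that can be at the right bank as the canoe arrives there on crossing 3 is 3 — never all 4.
So no plan with fewer than 5 crossings exists, and this one achieves 5:
1. Boatman goes to the right bank with the acid flask and the oxidiser.
2. Boatman goes back to the left bank with the acid flask.
3. Boatman goes to the right bank with the acid flask and the solvent jar.
4. Boatman goes back to the left bank with the acid flask.
5. Boatman goes to the right bank with the acid flask and the reducing agent.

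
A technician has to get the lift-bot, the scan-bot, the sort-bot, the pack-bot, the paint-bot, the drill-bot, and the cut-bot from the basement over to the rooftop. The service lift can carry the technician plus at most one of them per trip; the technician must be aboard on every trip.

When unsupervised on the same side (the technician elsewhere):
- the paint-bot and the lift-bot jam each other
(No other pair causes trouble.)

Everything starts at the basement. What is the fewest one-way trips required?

13

Counting alone: the technician can take at most 1 across per trip to the rooftop, so moving all 7 needs at least 7 loaded trips out, with a return between consecutive ones — at least 13 crossings.
The plan below uses exactly 13 crossings, so it is optimal:
1. Technician goes to the rooftop with the lift-bot.  [the basement: the cut-bot, the drill-bot, the pack-bot, the paint-bot, the scan-bot, the sort-bot | the rooftop: the lift-bot]
2. Technician goes back to the basement alone.  [the basement: the cut-bot, the drill-bot, the pack-bot, the paint-bot, the scan-bot, the sort-bot | the rooftop: the lift-bot]
3. Technician goes to the rooftop with the scan-bot.  [the basement: the cut-bot, the drill-bot, the pack-bot, the paint-bot, the sort-bot | the rooftop: the lift-bot, the scan-bot]
4. Technician goes back to the basement alone.  [the basement: the cut-bot, the drill-bot, the pack-bot, the paint-bot, the sort-bot | the rooftop: the lift-bot, the scan-bot]
5. Technician goes to the rooftop with the sort-bot.  [the basement: the cut-bot, the drill-bot, the pack-bot, the paint-bot | the rooftop: the lift-bot, the scan-bot, the sort-bot]
6. Technician goes back to the basement alone.  [the basement: the cut-bot, the drill-bot, the pack-bot, the paint-bot | the rooftop: the lift-bot, the scan-bot, the sort-bot]
7. Technician goes to the rooftop with the pack-bot.  [the basement: the cut-bot, the drill-bot, the paint-bot | the rooftop: the lift-bot, the pack-bot, the scan-bot, the sort-bot]
8. Technician goes back to the basement alone.  [the basement: the cut-bot, the drill-bot, the paint-bot | the rooftop: the lift-bot, the pack-bot, the scan-bot, the sort-bot]
9. Technician goes to the rooftop with the drill-bot.  [the basement: the cut-bot, the paint-bot | the rooftop: the drill-bot, the lift-bot, the pack-bot, the scan-bot, the sort-bot]
10. Technician goes back to the basement alone.  [the basement: the cut-bot, the paint-bot | the rooftop: the drill-bot, the lift-bot, the pack-bot, the scan-bot, the sort-bot]
11. Technician goes to the rooftop with the cut-bot.  [the basement: the paint-bot | the rooftop: the cut-bot, the drill-bot, the lift-bot, the pack-bot, the scan-bot, the sort-bot]
12. Technician goes back to the basement alone.  [the basement: the paint-bot | the rooftop: the cut-bot, the drill-bot, the lift-bot, the pack-bot, the scan-bot, the sort-bot]
13. Technician goes to the rooftop with the paint-bot.  [the basement: — | the rooftop: the cut-bot, the drill-bot, the lift-bot, the pack-bot, the paint-bot, the scan-bot, the sort-bot]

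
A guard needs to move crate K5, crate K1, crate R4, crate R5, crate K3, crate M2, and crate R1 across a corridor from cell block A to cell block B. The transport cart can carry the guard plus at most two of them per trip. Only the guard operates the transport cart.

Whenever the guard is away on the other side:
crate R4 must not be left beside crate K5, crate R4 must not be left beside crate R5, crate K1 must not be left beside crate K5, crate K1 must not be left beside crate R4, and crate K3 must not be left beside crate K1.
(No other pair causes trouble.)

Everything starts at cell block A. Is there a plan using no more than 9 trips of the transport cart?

No

Counting alone: the guard can take at most 2 across per trip to cell block B, so moving all 7 needs at least 4 loaded trips out, with a return between consecutive ones — at least 7 crossings.
The safety rule pushes this higher. Following every safe sequence of crossings, the most of the 7 that can be at cell block B as the transport cart arrives there on crossings 7, 9 is 5, 6 respectively — never all 7.
So the move cannot be finished within 9 crossings. (The shortest complete plan takes 11:)
1. Guard goes to cell block B with crate K1 and crate R4.
2. Guard goes back to cell block A with crate K1.
3. Guard goes to cell block B with crate K3 and crate K5.
4. Guard goes back to cell block A with crate K5.
5. Guard goes to cell block B with crate K5 and crate R5.
6. Guard goes back to cell block A with crate R4.
7. Guard goes to cell block B with crate K1 and crate M2.
8. Guard goes back to cell block A with crate K1.
9. Guard goes to cell block B with crate K1 and crate R1.
10. Guard goes back to cell block A with crate K1.
11. Guard goes to cell block B with crate K1 and crate R4.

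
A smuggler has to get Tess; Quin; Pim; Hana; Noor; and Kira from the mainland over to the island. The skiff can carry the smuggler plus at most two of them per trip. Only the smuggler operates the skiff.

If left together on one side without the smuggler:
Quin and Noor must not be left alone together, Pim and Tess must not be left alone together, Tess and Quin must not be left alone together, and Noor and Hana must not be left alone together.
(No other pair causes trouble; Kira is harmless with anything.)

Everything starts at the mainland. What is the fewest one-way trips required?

7

Counting alone: the smuggler can take at most 2 across per trip to the island, so moving all 6 needs at least 3 loaded trips out, with a return between consecutive ones — at least 5 crossings.
The safety rule pushes this higher. Following every safe sequence of crossings, the most of the 6 that can be at the island as the skiff arrives there on crossing 5 is 5 — never all 6.
So no plan with fewer than 7 crossings exists, and this one achieves 7:
1. Smuggler goes to the island with Noor and Tess.
2. Smuggler goes back to the mainland alone.
3. Smuggler goes to the island with Pim and Quin.
4. Smuggler goes back to the mainland with Noor and Tess.
5. Smuggler goes to the island with Hana and Kira.
6. Smuggler goes back to the mainland alone.
7. Smuggler goes to the island with Noor and Tess.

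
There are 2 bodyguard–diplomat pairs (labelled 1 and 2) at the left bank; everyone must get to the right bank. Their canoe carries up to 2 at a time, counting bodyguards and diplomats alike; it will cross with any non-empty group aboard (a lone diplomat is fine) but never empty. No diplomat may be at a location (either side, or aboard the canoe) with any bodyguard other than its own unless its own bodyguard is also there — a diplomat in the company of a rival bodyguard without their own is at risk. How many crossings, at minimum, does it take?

Counting alone: each trip to the right bank takes at most 2 across and each return brings at least 1 back, so after t trips out (and t−1 returns) at most 2t − (t−1) of the 4 are across; that first reaches 4 at t = 3, so at least 5 crossings are needed.
The plan below uses exactly 5 crossings, so it is optimal:
1. bodyguard 1 and diplomat 1 cross → the right bank.
2. bodyguard 1 crosses ← the left bank.
3. bodyguard 1 and bodyguard 2 cross → the right bank.
4. bodyguard 2 crosses ← the left bank.
5. bodyguard 2 and diplomat 2 cross → the right bank.

5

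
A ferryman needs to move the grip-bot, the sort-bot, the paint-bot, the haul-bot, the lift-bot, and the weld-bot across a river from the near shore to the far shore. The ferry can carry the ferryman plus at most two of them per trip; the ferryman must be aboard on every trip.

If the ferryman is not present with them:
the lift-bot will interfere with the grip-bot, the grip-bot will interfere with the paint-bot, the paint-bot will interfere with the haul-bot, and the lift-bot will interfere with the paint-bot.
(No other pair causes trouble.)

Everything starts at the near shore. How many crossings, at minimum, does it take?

Counting alone: the ferryman can take at most 2 across per trip to the far shore, so moving all 6 needs at least 3 loaded trips out, with a return between consecutive ones — at least 5 crossings.
The safety rule pushes this higher. Following every safe sequence of crossings, the most of the 6 that can be at the far shore as the ferry arrives there on crossings 5, 7 is 4, 5 respectively — never all 6.
So no plan with fewer than 9 crossings exists, and this one achieves 9:
1. Ferryman goes to the far shore with the grip-bot and the paint-bot.  [the near shore: the haul-bot, the lift-bot, the sort-bot, the weld-bot | the far shore: the grip-bot, the paint-bot]
2. Ferryman goes back to the near shore with the grip-bot.  [the near shore: the grip-bot, the haul-bot, the lift-bot, the sort-bot, the weld-bot | the far shore: the paint-bot]
3. Ferryman goes to the far shore with the grip-bot and the sort-bot.  [the near shore: the haul-bot, the lift-bot, the weld-bot | the far shore: the grip-bot, the paint-bot, the sort-bot]
4. Ferryman goes back to the near shore with the grip-bot.  [the near shore: the grip-bot, the haul-bot, the lift-bot, the weld-bot | the far shore: the paint-bot, the sort-bot]
5. Ferryman goes to the far shore with the grip-bot and the haul-bot.  [the near shore: the lift-bot, the weld-bot | the far shore: the grip-bot, the haul-bot, the paint-bot, the sort-bot]
6. Ferryman goes back to the near shore with the paint-bot.  [the near shore: the lift-bot, the paint-bot, the weld-bot | the far shore: the grip-bot, the haul-bot, the sort-bot]
7. Ferryman goes to the far shore with the paint-bot and the weld-bot.  [the near shore: the lift-bot | the far shore: the grip-bot, the haul-bot, the paint-bot, the sort-bot, the weld-bot]
8. Ferryman goes back to the near shore with the paint-bot.  [the near shore: the lift-bot, the paint-bot | the far shore: the grip-bot, the haul-bot, the sort-bot, the weld-bot]
9. Ferryman goes to the far shore with the lift-bot and the paint-bot.  [the near shore: — | the far shore: the grip-bot, the haul-bot, the lift-bot, the paint-bot, the sort-bot, the weld-bot]

9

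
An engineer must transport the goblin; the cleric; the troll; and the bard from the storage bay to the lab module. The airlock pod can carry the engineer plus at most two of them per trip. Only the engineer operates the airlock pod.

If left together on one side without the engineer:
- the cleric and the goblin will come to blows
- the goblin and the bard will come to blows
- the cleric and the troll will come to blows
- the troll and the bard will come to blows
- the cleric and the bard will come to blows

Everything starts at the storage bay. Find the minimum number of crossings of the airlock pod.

Counting alone: the engineer can take at most 2 across per trip to the lab module, so moving all 4 needs at least 2 loaded trips out, with a return between consecutive ones — at least 3 crossings.
The safety rule pushes this higher. Following every safe sequence of crossings, the most of the 4 that can be at the lab module as the airlock pod arrives there on crossing 3 is 3 — never all 4.
So no plan with fewer than 5 crossings exists, and this one achieves 5:
1. Engineer goes to the lab module with the bard and the cleric.  [the storage bay: the goblin, the troll | the lab module: the bard, the cleric]
2. Engineer goes back to the storage bay with the cleric.  [the storage bay: the cleric, the goblin, the troll | the lab module: the bard]
3. Engineer goes to the lab module with the goblin and the troll.  [the storage bay: the cleric | the lab module: the bard, the goblin, the troll]
4. Engineer goes back to the storage bay with the bard.  [the storage bay: the bard, the cleric | the lab module: the goblin, the troll]
5. Engineer goes to the lab module with the bard and the cleric.  [the storage bay: — | the lab module: the bard, the cleric, the goblin, the troll]

5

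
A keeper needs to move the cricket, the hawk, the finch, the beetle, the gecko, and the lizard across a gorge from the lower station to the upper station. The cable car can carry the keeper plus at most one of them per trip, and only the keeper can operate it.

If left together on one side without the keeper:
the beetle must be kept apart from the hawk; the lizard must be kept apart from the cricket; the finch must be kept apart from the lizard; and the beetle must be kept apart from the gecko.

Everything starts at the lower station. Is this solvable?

Whatever the first load, the items left behind include a forbidden pair without the keeper. No opening move is safe, so no plan exists.

No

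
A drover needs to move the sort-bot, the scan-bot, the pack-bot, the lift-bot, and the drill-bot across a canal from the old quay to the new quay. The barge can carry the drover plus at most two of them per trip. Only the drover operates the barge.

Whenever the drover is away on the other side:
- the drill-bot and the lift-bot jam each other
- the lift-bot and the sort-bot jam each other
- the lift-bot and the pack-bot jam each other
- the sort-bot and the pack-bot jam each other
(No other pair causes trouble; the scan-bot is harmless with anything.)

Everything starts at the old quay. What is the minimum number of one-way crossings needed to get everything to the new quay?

Counting alone: the drover can take at most 2 across per trip to the new quay, so moving all 5 needs at least 3 loaded trips out, with a return between consecutive ones — at least 5 crossings.
The safety rule pushes this higher. Following every safe sequence of crossings, the most of the 5 that can be at the new quay as the barge arrives there on crossing 5 is 4 — never all 5.
So no plan with fewer than 7 crossings exists, and this one achieves 7:
1. Drover goes to the new quay with the lift-bot and the sort-bot.
2. Drover goes back to the old quay with the sort-bot.
3. Drover goes to the new quay with the scan-bot and the sort-bot.
4. Drover goes back to the old quay with the sort-bot.
5. Drover goes to the new quay with the drill-bot and the sort-bot.
6. Drover goes back to the old quay with the lift-bot.
7. Drover goes to the new quay with the lift-bot and the pack-bot.

7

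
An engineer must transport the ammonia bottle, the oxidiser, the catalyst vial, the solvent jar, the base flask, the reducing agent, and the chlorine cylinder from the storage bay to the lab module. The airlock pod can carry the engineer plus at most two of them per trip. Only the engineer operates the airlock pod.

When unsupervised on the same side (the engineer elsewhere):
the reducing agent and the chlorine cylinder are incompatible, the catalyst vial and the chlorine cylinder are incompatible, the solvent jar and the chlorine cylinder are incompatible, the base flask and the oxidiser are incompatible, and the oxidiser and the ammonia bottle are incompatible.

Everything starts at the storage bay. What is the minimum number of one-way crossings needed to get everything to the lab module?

9

Counting alone: the engineer can take at most 2 across per trip to the lab module, so moving all 7 needs at least 4 loaded trips out, with a return between consecutive ones — at least 7 crossings.
The safety rule pushes this higher. Following every safe sequence of crossings, the most of the 7 that can be at the lab module as the airlock pod arrives there on crossing 7 is 6 — never all 7.
So no plan with fewer than 9 crossings exists, and this one achieves 9:
1. Engineer goes to the lab module with the chlorine cylinder and the oxidiser.
2. Engineer goes back to the storage bay alone.
3. Engineer goes to the lab module with the ammonia bottle.
4. Engineer goes back to the storage bay with the oxidiser.
5. Engineer goes to the lab module with the base flask and the catalyst vial.
6. Engineer goes back to the storage bay with the chlorine cylinder.
7. Engineer goes to the lab module with the reducing agent and the solvent jar.
8. Engineer goes back to the storage bay alone.
9. Engineer goes to the lab module with the chlorine cylinder and the oxidiser.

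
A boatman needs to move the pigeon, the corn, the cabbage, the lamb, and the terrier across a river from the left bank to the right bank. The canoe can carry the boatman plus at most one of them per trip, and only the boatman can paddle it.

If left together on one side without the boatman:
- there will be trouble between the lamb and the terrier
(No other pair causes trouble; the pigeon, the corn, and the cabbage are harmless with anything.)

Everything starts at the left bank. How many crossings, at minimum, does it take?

9

Counting alone: the boatman can take at most 1 across per trip to the right bank, so moving all 5 needs at least 5 loaded trips out, with a return between consecutive ones — at least 9 crossings.
The plan below uses exactly 9 crossings, so it is optimal:
1. Boatman goes to the right bank with the lamb.  [the left bank: the cabbage, the corn, the pigeon, the terrier | the right bank: the lamb]
2. Boatman goes back to the left bank alone.  [the left bank: the cabbage, the corn, the pigeon, the terrier | the right bank: the lamb]
3. Boatman goes to the right bank with the pigeon.  [the left bank: the cabbage, the corn, the terrier | the right bank: the lamb, the pigeon]
4. Boatman goes back to the left bank alone.  [the left bank: the cabbage, the corn, the terrier | the right bank: the lamb, the pigeon]
5. Boatman goes to the right bank with the corn.  [the left bank: the cabbage, the terrier | the right bank: the corn, the lamb, the pigeon]
6. Boatman goes back to the left bank alone.  [the left bank: the cabbage, the terrier | the right bank: the corn, the lamb, the pigeon]
7. Boatman goes to the right bank with the cabbage.  [the left bank: the terrier | the right bank: the cabbage, the corn, the lamb, the pigeon]
8. Boatman goes back to the left bank alone.  [the left bank: the terrier | the right bank: the cabbage, the corn, the lamb, the pigeon]
9. Boatman goes to the right bank with the terrier.  [the left bank: — | the right bank: the cabbage, the corn, the lamb, the pigeon, the terrier]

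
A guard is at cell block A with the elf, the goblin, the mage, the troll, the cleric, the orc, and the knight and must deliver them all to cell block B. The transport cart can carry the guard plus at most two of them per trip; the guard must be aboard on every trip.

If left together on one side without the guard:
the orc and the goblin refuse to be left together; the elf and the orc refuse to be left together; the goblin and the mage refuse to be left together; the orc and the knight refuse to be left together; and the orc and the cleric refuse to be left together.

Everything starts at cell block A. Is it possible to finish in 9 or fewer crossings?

Yes — this plan uses 9 crossings (≤ 9):
1. Guard goes to cell block B with the goblin and the orc.
2. Guard goes back to cell block A with the goblin.
3. Guard goes to cell block B with the elf and the goblin.
4. Guard goes back to cell block A with the orc.
5. Guard goes to cell block B with the orc and the troll.
6. Guard goes back to cell block A with the orc.
7. Guard goes to cell block B with the cleric and the knight.
8. Guard goes back to cell block A alone.
9. Guard goes to cell block B with the mage and the orc.

Yes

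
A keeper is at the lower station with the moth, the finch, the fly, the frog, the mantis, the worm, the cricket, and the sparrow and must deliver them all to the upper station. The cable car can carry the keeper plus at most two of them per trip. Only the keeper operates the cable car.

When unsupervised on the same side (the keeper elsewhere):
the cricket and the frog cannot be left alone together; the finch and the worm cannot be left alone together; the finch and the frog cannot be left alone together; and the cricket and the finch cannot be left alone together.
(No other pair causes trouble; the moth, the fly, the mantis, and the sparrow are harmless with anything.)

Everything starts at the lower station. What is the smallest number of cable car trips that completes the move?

13

Counting alone: the keeper can take at most 2 across per trip to the upper station, so moving all 8 needs at least 4 loaded trips out, with a return between consecutive ones — at least 7 crossings.
The safety rule pushes this higher. Following every safe sequence of crossings, the most of the 8 that can be at the upper station as the cable car arrives there on crossings 7, 9, 11 is 5, 6, 7 respectively — never all 8.
So no plan with fewer than 13 crossings exists, and this one achieves 13:
1. Keeper goes to the upper station with the finch and the frog.
2. Keeper goes back to the lower station with the finch.
3. Keeper goes to the upper station with the finch and the moth.
4. Keeper goes back to the lower station with the finch.
5. Keeper goes to the upper station with the finch and the fly.
6. Keeper goes back to the lower station with the finch.
7. Keeper goes to the upper station with the finch and the mantis.
8. Keeper goes back to the lower station with the finch.
9. Keeper goes to the upper station with the finch and the worm.
10. Keeper goes back to the lower station with the finch.
11. Keeper goes to the upper station with the finch and the sparrow.
12. Keeper goes back to the lower station with the finch.
13. Keeper goes to the upper station with the cricket and the finch.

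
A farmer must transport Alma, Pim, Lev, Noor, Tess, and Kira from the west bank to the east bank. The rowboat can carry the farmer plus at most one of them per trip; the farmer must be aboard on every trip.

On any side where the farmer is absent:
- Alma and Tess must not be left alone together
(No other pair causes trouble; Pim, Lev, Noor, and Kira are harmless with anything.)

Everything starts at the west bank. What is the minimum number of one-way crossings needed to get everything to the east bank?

Counting alone: the farmer can take at most 1 across per trip to the east bank, so moving all 6 needs at least 6 loaded trips out, with a return between consecutive ones — at least 11 crossings.
The plan below uses exactly 11 crossings, so it is optimal:
1. Farmer goes to the east bank with Alma.  [the west bank: Kira, Lev, Noor, Pim, Tess | the east bank: Alma]
2. Farmer goes back to the west bank alone.  [the west bank: Kira, Lev, Noor, Pim, Tess | the east bank: Alma]
3. Farmer goes to the east bank with Pim.  [the west bank: Kira, Lev, Noor, Tess | the east bank: Alma, Pim]
4. Farmer goes back to the west bank alone.  [the west bank: Kira, Lev, Noor, Tess | the east bank: Alma, Pim]
5. Farmer goes to the east bank with Lev.  [the west bank: Kira, Noor, Tess | the east bank: Alma, Lev, Pim]
6. Farmer goes back to the west bank alone.  [the west bank: Kira, Noor, Tess | the east bank: Alma, Lev, Pim]
7. Farmer goes to the east bank with Noor.  [the west bank: Kira, Tess | the east bank: Alma, Lev, Noor, Pim]
8. Farmer goes back to the west bank alone.  [the west bank: Kira, Tess | the east bank: Alma, Lev, Noor, Pim]
9. Farmer goes to the east bank with Kira.  [the west bank: Tess | the east bank: Alma, Kira, Lev, Noor, Pim]
10. Farmer goes back to the west bank alone.  [the west bank: Tess | the east bank: Alma, Kira, Lev, Noor, Pim]
11. Farmer goes to the east bank with Tess.  [the west bank: — | the east bank: Alma, Kira, Lev, Noor, Pim, Tess]

11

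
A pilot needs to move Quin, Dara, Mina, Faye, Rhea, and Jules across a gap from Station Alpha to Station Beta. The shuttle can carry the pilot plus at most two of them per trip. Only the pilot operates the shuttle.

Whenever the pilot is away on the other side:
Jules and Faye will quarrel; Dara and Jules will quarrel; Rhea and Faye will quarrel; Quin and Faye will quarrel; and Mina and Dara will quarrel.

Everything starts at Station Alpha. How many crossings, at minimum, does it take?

Counting alone: the pilot can take at most 2 across per trip to Station Beta, so moving all 6 needs at least 3 loaded trips out, with a return between consecutive ones — at least 5 crossings.
The safety rule pushes this higher. Following every safe sequence of crossings, the most of the 6 that can be at Station Beta as the shuttle arrives there on crossing 5 is 5 — never all 6.
So no plan with fewer than 7 crossings exists, and this one achieves 7:
1. Pilot goes to Station Beta with Dara and Faye.  [Station Alpha: Jules, Mina, Quin, Rhea | Station Beta: Dara, Faye]
2. Pilot goes back to Station Alpha alone.  [Station Alpha: Jules, Mina, Quin, Rhea | Station Beta: Dara, Faye]
3. Pilot goes to Station Beta with Mina and Quin.  [Station Alpha: Jules, Rhea | Station Beta: Dara, Faye, Mina, Quin]
4. Pilot goes back to Station Alpha with Dara and Faye.  [Station Alpha: Dara, Faye, Jules, Rhea | Station Beta: Mina, Quin]
5. Pilot goes to Station Beta with Jules and Rhea.  [Station Alpha: Dara, Faye | Station Beta: Jules, Mina, Quin, Rhea]
6. Pilot goes back to Station Alpha alone.  [Station Alpha: Dara, Faye | Station Beta: Jules, Mina, Quin, Rhea]
7. Pilot goes to Station Beta with Dara and Faye.  [Station Alpha: — | Station Beta: Dara, Faye, Jules, Mina, Quin, Rhea]

7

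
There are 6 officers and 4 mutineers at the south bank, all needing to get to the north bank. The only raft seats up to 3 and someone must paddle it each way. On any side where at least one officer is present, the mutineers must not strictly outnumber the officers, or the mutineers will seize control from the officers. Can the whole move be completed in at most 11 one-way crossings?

Yes — this plan uses 9 crossings (≤ 11):
1. 2 mutineers → the north bank.  (the south bank: 6O 2M; the north bank: 0O 2M)
2. 1 mutineer ← the south bank.  (the south bank: 6O 3M; the north bank: 0O 1M)
3. 3 mutineers → the north bank.  (the south bank: 6O 0M; the north bank: 0O 4M)
4. 1 mutineer ← the south bank.  (the south bank: 6O 1M; the north bank: 0O 3M)
5. 3 officers → the north bank.  (the south bank: 3O 1M; the north bank: 3O 3M)
6. 1 mutineer ← the south bank.  (the south bank: 3O 2M; the north bank: 3O 2M)
7. 1 officer and 2 mutineers → the north bank.  (the south bank: 2O 0M; the north bank: 4O 4M)
8. 1 mutineer ← the south bank.  (the south bank: 2O 1M; the north bank: 4O 3M)
9. 2 officers and 1 mutineer → the north bank.  (the south bank: 0O 0M; the north bank: 6O 4M)

Yes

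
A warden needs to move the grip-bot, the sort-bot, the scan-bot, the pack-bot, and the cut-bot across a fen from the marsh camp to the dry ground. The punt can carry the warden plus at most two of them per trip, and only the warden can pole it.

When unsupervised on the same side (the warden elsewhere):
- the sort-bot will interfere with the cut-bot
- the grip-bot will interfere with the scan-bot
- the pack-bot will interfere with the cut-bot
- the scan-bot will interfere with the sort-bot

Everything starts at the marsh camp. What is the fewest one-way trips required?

7

Counting alone: the warden can take at most 2 across per trip to the dry ground, so moving all 5 needs at least 3 loaded trips out, with a return between consecutive ones — at least 5 crossings.
The safety rule pushes this higher. Following every safe sequence of crossings, the most of the 5 that can be at the dry ground as the punt arrives there on crossing 5 is 4 — never all 5.
So no plan with fewer than 7 crossings exists, and this one achieves 7:
1. Warden goes to the dry ground with the cut-bot and the scan-bot.
2. Warden goes back to the marsh camp alone.
3. Warden goes to the dry ground with the grip-bot.
4. Warden goes back to the marsh camp with the scan-bot.
5. Warden goes to the dry ground with the pack-bot and the sort-bot.
6. Warden goes back to the marsh camp with the cut-bot.
7. Warden goes to the dry ground with the cut-bot and the scan-bot.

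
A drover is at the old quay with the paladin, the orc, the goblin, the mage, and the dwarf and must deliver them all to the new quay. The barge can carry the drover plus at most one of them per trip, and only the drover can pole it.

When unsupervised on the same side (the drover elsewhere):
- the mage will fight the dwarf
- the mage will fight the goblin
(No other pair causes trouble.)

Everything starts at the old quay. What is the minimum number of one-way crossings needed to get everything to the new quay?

11

Counting alone: the drover can take at most 1 across per trip to the new quay, so moving all 5 needs at least 5 loaded trips out, with a return between consecutive ones — at least 9 crossings.
The safety rule pushes this higher. Following every safe sequence of crossings, the most of the 5 that can be at the new quay as the barge arrives there on crossing 9 is 4 — never all 5.
So no plan with fewer than 11 crossings exists, and this one achieves 11:
1. Drover goes to the new quay with the mage.
2. Drover goes back to the old quay alone.
3. Drover goes to the new quay with the paladin.
4. Drover goes back to the old quay alone.
5. Drover goes to the new quay with the orc.
6. Drover goes back to the old quay alone.
7. Drover goes to the new quay with the goblin.
8. Drover goes back to the old quay with the mage.
9. Drover goes to the new quay with the dwarf.
10. Drover goes back to the old quay alone.
11. Drover goes to the new quay with the mage.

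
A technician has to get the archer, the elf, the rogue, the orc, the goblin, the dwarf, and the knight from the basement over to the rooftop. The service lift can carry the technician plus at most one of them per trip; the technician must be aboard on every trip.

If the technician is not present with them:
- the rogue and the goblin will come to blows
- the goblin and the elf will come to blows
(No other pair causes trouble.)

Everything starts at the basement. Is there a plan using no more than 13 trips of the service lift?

Counting alone: the technician can take at most 1 across per trip to the rooftop, so moving all 7 needs at least 7 loaded trips out, with a return between consecutive ones — at least 13 crossings.
The safety rule pushes this higher. Following every safe sequence of crossings, the most of the 7 that can be at the rooftop as the service lift arrives there on crossing 13 is 6 — never all 7.
So the move cannot be finished within 13 crossings. (The shortest complete plan takes 15:)
1. Technician goes to the rooftop with the goblin.
2. Technician goes back to the basement alone.
3. Technician goes to the rooftop with the archer.
4. Technician goes back to the basement alone.
5. Technician goes to the rooftop with the elf.
6. Technician goes back to the basement with the goblin.
7. Technician goes to the rooftop with the rogue.
8. Technician goes back to the basement alone.
9. Technician goes to the rooftop with the orc.
10. Technician goes back to the basement alone.
11. Technician goes to the rooftop with the dwarf.
12. Technician goes back to the basement alone.
13. Technician goes to the rooftop with the knight.
14. Technician goes back to the basement alone.
15. Technician goes to the rooftop with the goblin.

No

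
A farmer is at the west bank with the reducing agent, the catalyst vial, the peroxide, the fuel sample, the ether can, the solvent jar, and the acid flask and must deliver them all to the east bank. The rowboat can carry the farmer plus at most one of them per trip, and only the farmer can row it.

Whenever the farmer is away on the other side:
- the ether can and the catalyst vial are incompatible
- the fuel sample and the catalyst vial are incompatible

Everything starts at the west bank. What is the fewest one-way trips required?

15

Counting alone: the farmer can take at most 1 across per trip to the east bank, so moving all 7 needs at least 7 loaded trips out, with a return between consecutive ones — at least 13 crossings.
The safety rule pushes this higher. Following every safe sequence of crossings, the most of the 7 that can be at the east bank as the rowboat arrives there on crossing 13 is 6 — never all 7.
So no plan with fewer than 15 crossings exists, and this one achieves 15:
1. Farmer goes to the east bank with the catalyst vial.
2. Farmer goes back to the west bank alone.
3. Farmer goes to the east bank with the reducing agent.
4. Farmer goes back to the west bank alone.
5. Farmer goes to the east bank with the peroxide.
6. Farmer goes back to the west bank alone.
7. Farmer goes to the east bank with the fuel sample.
8. Farmer goes back to the west bank with the catalyst vial.
9. Farmer goes to the east bank with the ether can.
10. Farmer goes back to the west bank alone.
11. Farmer goes to the east bank with the solvent jar.
12. Farmer goes back to the west bank alone.
13. Farmer goes to the east bank with the acid flask.
14. Farmer goes back to the west bank alone.
15. Farmer goes to the east bank with the catalyst vial.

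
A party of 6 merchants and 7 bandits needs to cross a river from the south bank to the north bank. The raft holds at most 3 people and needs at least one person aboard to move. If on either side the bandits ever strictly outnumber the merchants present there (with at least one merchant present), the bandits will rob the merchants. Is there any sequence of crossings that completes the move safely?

The bandits already outnumber the merchants at the south bank before anyone moves, so the starting position itself is disallowed.

No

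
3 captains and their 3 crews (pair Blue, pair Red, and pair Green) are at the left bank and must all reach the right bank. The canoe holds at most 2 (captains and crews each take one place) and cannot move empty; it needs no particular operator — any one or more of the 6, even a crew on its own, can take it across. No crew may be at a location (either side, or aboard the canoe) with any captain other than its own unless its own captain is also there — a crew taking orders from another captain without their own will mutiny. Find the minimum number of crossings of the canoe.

11

Counting alone: each trip to the right bank takes at most 2 across and each return brings at least 1 back, so after t trips out (and t−1 returns) at most 2t − (t−1) of the 6 are across; that first reaches 6 at t = 5, so at least 9 crossings are needed.
The safety rule pushes this higher. Following every safe sequence of crossings, the most of the 6 that can be at the right bank as the canoe arrives there on crossing 9 is 5 — never all 6.
So no plan with fewer than 11 crossings exists, and this one achieves 11:
1. captain Blue and crew Blue cross → the right bank.
2. captain Blue crosses ← the left bank.
3. crew Green and crew Red cross → the right bank.
4. crew Blue crosses ← the left bank.
5. captain Green and captain Red cross → the right bank.
6. captain Red and crew Red cross ← the left bank.
7. captain Blue and captain Red cross → the right bank.
8. crew Green crosses ← the left bank.
9. crew Blue and crew Red cross → the right bank.
10. captain Green crosses ← the left bank.
11. captain Green and crew Green cross → the right bank.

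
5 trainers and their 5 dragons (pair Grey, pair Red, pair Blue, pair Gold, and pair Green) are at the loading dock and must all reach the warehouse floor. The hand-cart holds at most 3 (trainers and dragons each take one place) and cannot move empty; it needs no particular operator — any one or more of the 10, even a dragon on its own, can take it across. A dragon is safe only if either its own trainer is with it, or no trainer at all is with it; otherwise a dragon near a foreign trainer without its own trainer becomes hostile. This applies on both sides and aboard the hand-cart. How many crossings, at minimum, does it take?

11

Counting alone: each trip to the warehouse floor takes at most 3 across and each return brings at least 1 back, so after t trips out (and t−1 returns) at most 3t − (t−1) of the 10 are across; that first reaches 10 at t = 5, so at least 9 crossings are needed.
The safety rule pushes this higher. Following every safe sequence of crossings, the most of the 10 that can be at the warehouse floor as the hand-cart arrives there on crossing 9 is 9 — never all 10.
So no plan with fewer than 11 crossings exists, and this one achieves 11:
1. dragon Grey and trainer Grey cross → the warehouse floor.
2. trainer Grey crosses ← the loading dock.
3. dragon Blue, dragon Gold, and dragon Red cross → the warehouse floor.
4. dragon Grey crosses ← the loading dock.
5. trainer Blue, trainer Gold, and trainer Red cross → the warehouse floor.
6. dragon Red and trainer Red cross ← the loading dock.
7. trainer Green, trainer Grey, and trainer Red cross → the warehouse floor.
8. dragon Blue crosses ← the loading dock.
9. dragon Grey and dragon Red cross → the warehouse floor.
10. dragon Grey crosses ← the loading dock.
11. dragon Blue, dragon Green, and dragon Grey cross → the warehouse floor.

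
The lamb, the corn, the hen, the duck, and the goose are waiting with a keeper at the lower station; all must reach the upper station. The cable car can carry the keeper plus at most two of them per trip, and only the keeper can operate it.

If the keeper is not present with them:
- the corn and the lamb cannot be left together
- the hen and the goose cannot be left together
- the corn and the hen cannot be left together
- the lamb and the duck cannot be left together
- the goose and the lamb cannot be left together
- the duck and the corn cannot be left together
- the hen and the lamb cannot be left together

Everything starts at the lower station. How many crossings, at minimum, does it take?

Whatever the first load, the items left behind include a forbidden pair without the keeper. No opening move is safe, so no plan exists.

impossible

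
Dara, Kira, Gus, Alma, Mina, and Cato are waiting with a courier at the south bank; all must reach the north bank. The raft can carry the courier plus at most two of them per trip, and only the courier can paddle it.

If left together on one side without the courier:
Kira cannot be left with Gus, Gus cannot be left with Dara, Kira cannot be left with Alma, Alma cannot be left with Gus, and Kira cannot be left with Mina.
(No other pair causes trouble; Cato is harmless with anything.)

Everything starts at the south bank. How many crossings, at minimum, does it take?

9

Counting alone: the courier can take at most 2 across per trip to the north bank, so moving all 6 needs at least 3 loaded trips out, with a return between consecutive ones — at least 5 crossings.
The safety rule pushes this higher. Following every safe sequence of crossings, the most of the 6 that can be at the north bank as the raft arrives there on crossings 5, 7 is 4, 5 respectively — never all 6.
So no plan with fewer than 9 crossings exists, and this one achieves 9:
1. Courier goes to the north bank with Gus and Kira.
2. Courier goes back to the south bank with Kira.
3. Courier goes to the north bank with Dara and Kira.
4. Courier goes back to the south bank with Gus.
5. Courier goes to the north bank with Cato and Gus.
6. Courier goes back to the south bank with Gus.
7. Courier goes to the north bank with Alma and Mina.
8. Courier goes back to the south bank with Kira.
9. Courier goes to the north bank with Gus and Kira.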